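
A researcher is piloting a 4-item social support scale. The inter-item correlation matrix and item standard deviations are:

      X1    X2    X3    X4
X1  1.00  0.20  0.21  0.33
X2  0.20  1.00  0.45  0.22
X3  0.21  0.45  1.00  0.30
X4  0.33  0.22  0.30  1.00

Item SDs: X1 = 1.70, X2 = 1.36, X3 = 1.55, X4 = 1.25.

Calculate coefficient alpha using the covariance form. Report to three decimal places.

coefficient alpha = 0.606

Σσ²ᵢ = 1.70² + 1.36² + 1.55² + 1.25² = 8.7046
Covariances σ_ij = r_ij · s_i · s_j:
  σ(X1,X2) = 0.20 × 1.70 × 1.36 = 0.4624
  σ(X1,X3) = 0.21 × 1.70 × 1.55 = 0.5534
  σ(X1,X4) = 0.33 × 1.70 × 1.25 = 0.7013
  σ(X2,X3) = 0.45 × 1.36 × 1.55 = 0.9486
  σ(X2,X4) = 0.22 × 1.36 × 1.25 = 0.3740
  σ(X3,X4) = 0.30 × 1.55 × 1.25 = 0.5812
σ²_T = Σσ²ᵢ + 2·Σσ_ij = 8.7046 + 2 × 3.6209 = 15.9464
α = (4/3)·(1 − 8.7046/15.9464) = 0.606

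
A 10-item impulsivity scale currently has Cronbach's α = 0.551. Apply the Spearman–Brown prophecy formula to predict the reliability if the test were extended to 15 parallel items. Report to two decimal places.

Length factor m = 15/10 = 1.5000
α' = m·α / (1 + (m−1)·α)
   = 15/10 × 0.551 / (1 + (15/10 − 1) × 0.551)
   = 0.8265 / 1.2755 = 0.65

predicted reliability = 0.65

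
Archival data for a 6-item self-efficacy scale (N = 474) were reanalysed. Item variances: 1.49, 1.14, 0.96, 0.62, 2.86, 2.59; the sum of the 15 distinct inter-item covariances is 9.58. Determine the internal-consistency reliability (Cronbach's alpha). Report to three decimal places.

Cronbach's alpha = 0.798

Σσ²ᵢ = 1.49 + 1.14 + 0.96 + 0.62 + 2.86 + 2.59 = 9.66
Sum of distinct covariances = 9.58
total variance = Σσ²ᵢ + 2·Σcov = 9.66 + 2 × 9.58 = 28.82
α = (6/5)·(1 − 9.66/28.82) = 0.798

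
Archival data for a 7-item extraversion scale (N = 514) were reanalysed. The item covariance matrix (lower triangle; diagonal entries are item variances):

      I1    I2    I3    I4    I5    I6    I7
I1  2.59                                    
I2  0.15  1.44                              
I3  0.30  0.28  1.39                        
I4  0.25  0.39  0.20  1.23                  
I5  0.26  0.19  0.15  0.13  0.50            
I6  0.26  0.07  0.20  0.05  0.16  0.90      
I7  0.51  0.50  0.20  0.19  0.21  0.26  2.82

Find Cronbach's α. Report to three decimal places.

Cronbach's α = 0.554

Σσᵢ² = 2.59 + 1.44 + 1.39 + 1.23 + 0.50 + 0.90 + 2.82 = 10.87
Σ_{i<j} σ_ij = 4.91
total variance = 10.87 + 2 × 4.91 = 20.69
α = (k/(k−1))·(1 − Σσᵢ²/total variance) = (7/6)·(1 − 10.87/20.69) = 0.554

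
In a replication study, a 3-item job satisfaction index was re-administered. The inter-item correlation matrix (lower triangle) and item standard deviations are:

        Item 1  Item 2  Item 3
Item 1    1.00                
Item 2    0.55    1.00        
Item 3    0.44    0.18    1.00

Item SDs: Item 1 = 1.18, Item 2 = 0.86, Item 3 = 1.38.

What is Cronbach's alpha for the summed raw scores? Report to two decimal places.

Σσ²ᵢ = 1.18² + 0.86² + 1.38² = 4.0364
Covariances σ_ij = r_ij · s_i · s_j:
  σ(Item 1,Item 2) = 0.55 × 1.18 × 0.86 = 0.5581
  σ(Item 1,Item 3) = 0.44 × 1.18 × 1.38 = 0.7165
  σ(Item 2,Item 3) = 0.18 × 0.86 × 1.38 = 0.2136
σ²_T = Σσ²ᵢ + 2·Σσ_ij = 4.0364 + 2 × 1.4882 = 7.0128
α = (3/2)·(1 − 4.0364/7.0128) = 0.64

α = 0.64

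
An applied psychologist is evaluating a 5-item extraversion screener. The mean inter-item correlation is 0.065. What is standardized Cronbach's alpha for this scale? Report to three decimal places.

Standardized α = k·r̄ / (1 + (k−1)·r̄) = 5 × 0.065 / (1 + 4 × 0.065)
  = 0.3250 / 1.2600 = 0.258

standardized Cronbach's alpha = 0.258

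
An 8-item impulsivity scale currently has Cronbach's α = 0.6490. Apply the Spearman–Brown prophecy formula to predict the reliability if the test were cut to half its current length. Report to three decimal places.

predicted reliability = 0.480

Length factor m = 1/2
α' = m·α / (1 − (1−m)·α)
   = 1/2 × 0.6490 / (1 − (1 − 1/2) × 0.6490)
   = 0.3245 / 0.6755 = 0.480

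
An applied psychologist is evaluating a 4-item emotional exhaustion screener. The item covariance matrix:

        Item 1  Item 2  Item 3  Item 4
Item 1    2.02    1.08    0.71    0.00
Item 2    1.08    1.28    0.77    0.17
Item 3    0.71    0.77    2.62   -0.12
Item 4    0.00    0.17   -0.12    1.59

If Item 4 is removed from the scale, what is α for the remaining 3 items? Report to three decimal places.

α = 0.696

Remaining items: Item 1, Item 2, Item 3 (k = 3).
sum of item variances = 2.02 + 1.28 + 2.62 = 5.92
total variance = 5.92 + 2 × 2.56 = 11.04
α (item deleted) = (3/2)·(1 − 5.92/11.04) = 0.696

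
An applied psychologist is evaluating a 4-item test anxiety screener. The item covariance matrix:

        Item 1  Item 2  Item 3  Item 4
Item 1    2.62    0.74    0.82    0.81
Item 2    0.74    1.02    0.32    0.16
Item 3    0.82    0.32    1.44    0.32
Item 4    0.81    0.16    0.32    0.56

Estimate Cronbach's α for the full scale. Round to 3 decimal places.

Σσᵢ² = 2.62 + 1.02 + 1.44 + 0.56 = 5.64
Sum of the distinct covariances = 3.17
σ²_total = 5.64 + 2 × 3.17 = 11.98
α = (k/(k−1))·(1 − Σσᵢ²/σ²_total) = (4/3)·(1 − 5.64/11.98) = 0.706

α = 0.706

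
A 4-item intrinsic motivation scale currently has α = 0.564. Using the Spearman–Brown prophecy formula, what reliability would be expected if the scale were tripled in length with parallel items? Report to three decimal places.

predicted reliability = 0.795

Length factor m = 3
α' = m·α / (1 + (m−1)·α)
   = 3 × 0.564 / (1 + (3 − 1) × 0.564)
   = 1.6920 / 2.1280 = 0.795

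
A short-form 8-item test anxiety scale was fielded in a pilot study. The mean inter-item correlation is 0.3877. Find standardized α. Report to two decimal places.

Standardized α = k·r̄ / (1 + (k−1)·r̄) = 8 × 0.3877 / (1 + 7 × 0.3877)
  = 3.1016 / 3.7139 = 0.84

α = 0.84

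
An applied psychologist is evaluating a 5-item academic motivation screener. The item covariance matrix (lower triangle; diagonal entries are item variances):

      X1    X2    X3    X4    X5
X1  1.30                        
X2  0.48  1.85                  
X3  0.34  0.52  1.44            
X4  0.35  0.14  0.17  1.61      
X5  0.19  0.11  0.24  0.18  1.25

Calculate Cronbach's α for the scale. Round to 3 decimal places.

Σσᵢ² = 1.30 + 1.85 + 1.44 + 1.61 + 1.25 = 7.45
Sum of the distinct covariances = 2.72
Var(T) = 7.45 + 2 × 2.72 = 12.89
α = (k/(k−1))·(1 − Σσᵢ²/Var(T)) = (5/4)·(1 − 7.45/12.89) = 0.528

α = 0.528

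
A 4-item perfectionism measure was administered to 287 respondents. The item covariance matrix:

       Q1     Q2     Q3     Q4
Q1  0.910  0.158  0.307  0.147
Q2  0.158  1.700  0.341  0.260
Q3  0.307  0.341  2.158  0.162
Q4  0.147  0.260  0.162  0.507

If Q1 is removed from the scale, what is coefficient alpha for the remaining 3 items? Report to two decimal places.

Remaining items: Q2, Q3, Q4 (k = 3).
ΣVar(i) = 1.700 + 2.158 + 0.507 = 4.365
Var(T) = 4.365 + 2 × 0.763 = 5.891
α (item deleted) = (3/2)·(1 − 4.365/5.891) = 0.39

α = 0.39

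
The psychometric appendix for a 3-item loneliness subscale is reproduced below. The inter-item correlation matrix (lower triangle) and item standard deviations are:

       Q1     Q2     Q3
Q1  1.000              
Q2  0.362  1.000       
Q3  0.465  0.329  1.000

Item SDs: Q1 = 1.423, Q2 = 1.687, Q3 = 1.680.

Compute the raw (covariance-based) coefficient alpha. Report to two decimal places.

coefficient alpha = 0.65

Σσ²ᵢ = 1.423² + 1.687² + 1.680² = 7.6933
Covariances σ_ij = r_ij · s_i · s_j:
  σ(Q1,Q2) = 0.362 × 1.423 × 1.687 = 0.8690
  σ(Q1,Q3) = 0.465 × 1.423 × 1.680 = 1.1116
  σ(Q2,Q3) = 0.329 × 1.687 × 1.680 = 0.9324
σ²_T = Σσ²ᵢ + 2·Σσ_ij = 7.6933 + 2 × 2.9130 = 13.5193
α = (3/2)·(1 − 7.6933/13.5193) = 0.65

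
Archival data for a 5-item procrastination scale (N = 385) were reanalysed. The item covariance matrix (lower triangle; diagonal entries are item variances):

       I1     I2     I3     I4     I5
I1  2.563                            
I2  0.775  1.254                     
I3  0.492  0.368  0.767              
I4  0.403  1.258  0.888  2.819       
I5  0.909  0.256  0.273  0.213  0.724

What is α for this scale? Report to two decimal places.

Σσ²ᵢ = 2.563 + 1.254 + 0.767 + 2.819 + 0.724 = 8.127
Σ_{i<j} σ_ij = 5.835
σ²_T = 8.127 + 2 × 5.835 = 19.797
α = (k/(k−1))·(1 − Σσ²ᵢ/σ²_T) = (5/4)·(1 − 8.127/19.797) = 0.74

α = 0.74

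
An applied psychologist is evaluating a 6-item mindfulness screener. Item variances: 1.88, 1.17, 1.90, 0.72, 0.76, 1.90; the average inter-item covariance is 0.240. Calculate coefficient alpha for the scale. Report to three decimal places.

ΣVar(i) = 1.88 + 1.17 + 1.90 + 0.72 + 0.76 + 1.90 = 8.33
Sum of the 15 distinct covariances = 15 × 0.240 = 3.600
total variance = ΣVar(i) + 2·Σcov = 8.33 + 2 × 3.600 = 15.530
α = (6/5)·(1 − 8.33/15.530) = 0.556

coefficient alpha = 0.556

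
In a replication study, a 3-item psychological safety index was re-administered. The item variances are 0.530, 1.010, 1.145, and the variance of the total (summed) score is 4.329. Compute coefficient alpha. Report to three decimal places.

coefficient alpha = 0.570

sum of item variances = 0.530 + 1.010 + 1.145 = 2.685
α = (k/(k−1))·(1 − sum of item variances/Var(T)) = (3/2)·(1 − 2.685/4.329) = 0.570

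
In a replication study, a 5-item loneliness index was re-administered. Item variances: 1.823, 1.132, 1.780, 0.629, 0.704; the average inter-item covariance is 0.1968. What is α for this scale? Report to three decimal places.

α = 0.492

sum of item variances = 1.823 + 1.132 + 1.780 + 0.629 + 0.704 = 6.068
Sum of the 10 distinct covariances = 10 × 0.1968 = 1.9680
σ²_T = sum of item variances + 2·Σcov = 6.068 + 2 × 1.9680 = 10.0040
α = (5/4)·(1 − 6.068/10.0040) = 0.492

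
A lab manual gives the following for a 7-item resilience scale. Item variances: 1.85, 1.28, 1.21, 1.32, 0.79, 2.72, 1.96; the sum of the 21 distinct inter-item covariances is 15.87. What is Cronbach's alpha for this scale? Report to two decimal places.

sum of item variances = 1.85 + 1.28 + 1.21 + 1.32 + 0.79 + 2.72 + 1.96 = 11.13
Sum of distinct covariances = 15.87
σ²_total = sum of item variances + 2·Σcov = 11.13 + 2 × 15.87 = 42.87
α = (7/6)·(1 − 11.13/42.87) = 0.86

α = 0.86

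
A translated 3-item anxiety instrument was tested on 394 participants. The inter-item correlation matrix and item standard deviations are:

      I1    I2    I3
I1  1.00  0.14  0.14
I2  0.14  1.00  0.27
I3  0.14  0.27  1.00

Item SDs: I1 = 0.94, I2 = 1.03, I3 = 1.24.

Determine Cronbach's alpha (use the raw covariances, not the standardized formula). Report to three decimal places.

Cronbach's alpha = 0.405

Σσ²ᵢ = 0.94² + 1.03² + 1.24² = 3.4821
Covariances σ_ij = r_ij · s_i · s_j:
  σ(I1,I2) = 0.14 × 0.94 × 1.03 = 0.1355
  σ(I1,I3) = 0.14 × 0.94 × 1.24 = 0.1632
  σ(I2,I3) = 0.27 × 1.03 × 1.24 = 0.3448
σ²_T = Σσ²ᵢ + 2·Σσ_ij = 3.4821 + 2 × 0.6435 = 4.7691
α = (3/2)·(1 − 3.4821/4.7691) = 0.405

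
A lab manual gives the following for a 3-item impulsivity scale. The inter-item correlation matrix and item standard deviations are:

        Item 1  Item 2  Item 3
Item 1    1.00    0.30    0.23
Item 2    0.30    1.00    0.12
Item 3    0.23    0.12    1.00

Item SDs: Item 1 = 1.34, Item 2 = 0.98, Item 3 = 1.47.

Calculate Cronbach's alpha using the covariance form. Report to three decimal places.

Σσ²ᵢ = 1.34² + 0.98² + 1.47² = 4.9169
Covariances σ_ij = r_ij · s_i · s_j:
  σ(Item 1,Item 2) = 0.30 × 1.34 × 0.98 = 0.3940
  σ(Item 1,Item 3) = 0.23 × 1.34 × 1.47 = 0.4531
  σ(Item 2,Item 3) = 0.12 × 0.98 × 1.47 = 0.1729
σ²_T = Σσ²ᵢ + 2·Σσ_ij = 4.9169 + 2 × 1.0200 = 6.9569
α = (3/2)·(1 − 4.9169/6.9569) = 0.440

α = 0.440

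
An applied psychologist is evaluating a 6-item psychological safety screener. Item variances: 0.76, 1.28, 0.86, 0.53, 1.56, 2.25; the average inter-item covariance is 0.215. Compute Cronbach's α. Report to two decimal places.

Cronbach's α = 0.57

Σσᵢ² = 0.76 + 1.28 + 0.86 + 0.53 + 1.56 + 2.25 = 7.24
Sum of the 15 distinct covariances = 15 × 0.215 = 3.225
Var(T) = Σσᵢ² + 2·Σcov = 7.24 + 2 × 3.225 = 13.690
α = (6/5)·(1 − 7.24/13.690) = 0.57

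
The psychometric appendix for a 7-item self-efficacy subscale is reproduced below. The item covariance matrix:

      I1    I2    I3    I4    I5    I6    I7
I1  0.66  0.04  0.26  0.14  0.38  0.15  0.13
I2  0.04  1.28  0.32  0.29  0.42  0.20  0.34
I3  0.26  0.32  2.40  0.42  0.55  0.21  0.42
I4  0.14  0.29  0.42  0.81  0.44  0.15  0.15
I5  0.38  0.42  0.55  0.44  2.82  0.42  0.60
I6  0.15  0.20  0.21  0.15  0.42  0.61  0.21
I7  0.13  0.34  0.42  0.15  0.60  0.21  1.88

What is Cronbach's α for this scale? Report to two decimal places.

sum of item variances = 0.66 + 1.28 + 2.40 + 0.81 + 2.82 + 0.61 + 1.88 = 10.46
Sum of the distinct covariances = 6.24
total variance = 10.46 + 2 × 6.24 = 22.94
α = (k/(k−1))·(1 − sum of item variances/total variance) = (7/6)·(1 − 10.46/22.94) = 0.63

Cronbach's α = 0.63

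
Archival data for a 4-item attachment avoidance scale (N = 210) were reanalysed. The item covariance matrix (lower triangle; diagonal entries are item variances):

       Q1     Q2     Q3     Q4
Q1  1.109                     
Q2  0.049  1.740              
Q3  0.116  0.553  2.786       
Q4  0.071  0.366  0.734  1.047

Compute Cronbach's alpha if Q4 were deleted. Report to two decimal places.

Remaining items: Q1, Q2, Q3 (k = 3).
sum of item variances = 1.109 + 1.740 + 2.786 = 5.635
Var(T) = 5.635 + 2 × 0.718 = 7.071
α (item deleted) = (3/2)·(1 − 5.635/7.071) = 0.30

Cronbach's alpha = 0.30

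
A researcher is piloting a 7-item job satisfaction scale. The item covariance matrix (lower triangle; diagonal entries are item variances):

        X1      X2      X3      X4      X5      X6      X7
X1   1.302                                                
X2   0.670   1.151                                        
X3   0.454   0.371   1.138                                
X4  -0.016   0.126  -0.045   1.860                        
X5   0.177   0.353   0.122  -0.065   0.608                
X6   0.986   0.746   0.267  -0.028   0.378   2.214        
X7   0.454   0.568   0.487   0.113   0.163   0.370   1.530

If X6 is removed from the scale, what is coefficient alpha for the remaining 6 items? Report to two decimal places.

Remaining items: X1, X2, X3, X4, X5, X7 (k = 6).
sum of item variances = 1.302 + 1.151 + 1.138 + 1.860 + 0.608 + 1.530 = 7.589
σ²_T = 7.589 + 2 × 3.932 = 15.453
α (item deleted) = (6/5)·(1 − 7.589/15.453) = 0.61

coefficient alpha = 0.61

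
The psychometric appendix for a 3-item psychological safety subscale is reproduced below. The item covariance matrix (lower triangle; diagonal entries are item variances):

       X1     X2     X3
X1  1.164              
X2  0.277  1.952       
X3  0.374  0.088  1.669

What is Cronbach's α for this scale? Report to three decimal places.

Cronbach's α = 0.354

Σσᵢ² = 1.164 + 1.952 + 1.669 = 4.785
Sum of the distinct covariances = 0.739
total variance = 4.785 + 2 × 0.739 = 6.263
α = (k/(k−1))·(1 − Σσᵢ²/total variance) = (3/2)·(1 − 4.785/6.263) = 0.354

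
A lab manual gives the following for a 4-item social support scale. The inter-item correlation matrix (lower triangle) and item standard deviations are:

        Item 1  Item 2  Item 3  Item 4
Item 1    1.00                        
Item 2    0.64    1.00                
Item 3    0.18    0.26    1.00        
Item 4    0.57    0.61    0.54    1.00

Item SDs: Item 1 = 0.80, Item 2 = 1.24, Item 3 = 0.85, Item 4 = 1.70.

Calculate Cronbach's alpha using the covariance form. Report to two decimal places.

Cronbach's alpha = 0.76

Σσ²ᵢ = 0.80² + 1.24² + 0.85² + 1.70² = 5.7901
Covariances σ_ij = r_ij · s_i · s_j:
  σ(Item 1,Item 2) = 0.64 × 0.80 × 1.24 = 0.6349
  σ(Item 1,Item 3) = 0.18 × 0.80 × 0.85 = 0.1224
  σ(Item 1,Item 4) = 0.57 × 0.80 × 1.70 = 0.7752
  σ(Item 2,Item 3) = 0.26 × 1.24 × 0.85 = 0.2740
  σ(Item 2,Item 4) = 0.61 × 1.24 × 1.70 = 1.2859
  σ(Item 3,Item 4) = 0.54 × 0.85 × 1.70 = 0.7803
σ²_T = Σσ²ᵢ + 2·Σσ_ij = 5.7901 + 2 × 3.8727 = 13.5355
α = (4/3)·(1 − 5.7901/13.5355) = 0.76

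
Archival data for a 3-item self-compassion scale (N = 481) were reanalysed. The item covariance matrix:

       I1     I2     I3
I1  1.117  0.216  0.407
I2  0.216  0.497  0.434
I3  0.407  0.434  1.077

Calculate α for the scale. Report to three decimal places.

ΣVar(i) = 1.117 + 0.497 + 1.077 = 2.691
Σ_{i<j} σ_ij = 1.057
Var(T) = 2.691 + 2 × 1.057 = 4.805
α = (k/(k−1))·(1 − ΣVar(i)/Var(T)) = (3/2)·(1 − 2.691/4.805) = 0.660

α = 0.660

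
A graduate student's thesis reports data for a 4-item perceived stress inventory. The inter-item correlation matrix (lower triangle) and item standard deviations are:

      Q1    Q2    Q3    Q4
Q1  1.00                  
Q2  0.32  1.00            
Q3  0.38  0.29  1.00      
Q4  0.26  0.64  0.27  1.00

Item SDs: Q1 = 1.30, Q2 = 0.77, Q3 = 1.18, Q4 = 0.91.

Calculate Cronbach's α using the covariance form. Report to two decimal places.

Cronbach's α = 0.66

Σσ²ᵢ = 1.30² + 0.77² + 1.18² + 0.91² = 4.5034
Covariances σ_ij = r_ij · s_i · s_j:
  σ(Q1,Q2) = 0.32 × 1.30 × 0.77 = 0.3203
  σ(Q1,Q3) = 0.38 × 1.30 × 1.18 = 0.5829
  σ(Q1,Q4) = 0.26 × 1.30 × 0.91 = 0.3076
  σ(Q2,Q3) = 0.29 × 0.77 × 1.18 = 0.2635
  σ(Q2,Q4) = 0.64 × 0.77 × 0.91 = 0.4484
  σ(Q3,Q4) = 0.27 × 1.18 × 0.91 = 0.2899
σ²_T = Σσ²ᵢ + 2·Σσ_ij = 4.5034 + 2 × 2.2126 = 8.9286
α = (4/3)·(1 − 4.5034/8.9286) = 0.66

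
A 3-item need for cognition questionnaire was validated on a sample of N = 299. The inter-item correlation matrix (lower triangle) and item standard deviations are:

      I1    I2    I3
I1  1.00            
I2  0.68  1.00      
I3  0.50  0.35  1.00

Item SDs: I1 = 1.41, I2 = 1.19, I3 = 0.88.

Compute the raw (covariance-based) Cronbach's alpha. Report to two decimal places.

Cronbach's alpha = 0.76

Σσ²ᵢ = 1.41² + 1.19² + 0.88² = 4.1786
Covariances σ_ij = r_ij · s_i · s_j:
  σ(I1,I2) = 0.68 × 1.41 × 1.19 = 1.1410
  σ(I1,I3) = 0.50 × 1.41 × 0.88 = 0.6204
  σ(I2,I3) = 0.35 × 1.19 × 0.88 = 0.3665
σ²_T = Σσ²ᵢ + 2·Σσ_ij = 4.1786 + 2 × 2.1279 = 8.4344
α = (3/2)·(1 − 4.1786/8.4344) = 0.76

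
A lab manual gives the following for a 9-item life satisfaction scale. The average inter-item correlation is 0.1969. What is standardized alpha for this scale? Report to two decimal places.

α = 0.69

Standardized α = k·r̄ / (1 + (k−1)·r̄) = 9 × 0.1969 / (1 + 8 × 0.1969)
  = 1.7721 / 2.5752 = 0.69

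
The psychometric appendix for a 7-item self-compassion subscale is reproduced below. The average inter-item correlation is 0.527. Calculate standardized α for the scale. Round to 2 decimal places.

Standardized α = k·r̄ / (1 + (k−1)·r̄) = 7 × 0.527 / (1 + 6 × 0.527)
  = 3.6890 / 4.1620 = 0.89

α = 0.89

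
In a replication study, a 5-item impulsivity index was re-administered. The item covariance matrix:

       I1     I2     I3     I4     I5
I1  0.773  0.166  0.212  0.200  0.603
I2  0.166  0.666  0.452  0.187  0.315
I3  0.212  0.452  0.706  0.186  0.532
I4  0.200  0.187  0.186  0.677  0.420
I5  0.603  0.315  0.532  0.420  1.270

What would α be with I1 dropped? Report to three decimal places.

α = 0.744

Remaining items: I2, I3, I4, I5 (k = 4).
Σσ²ᵢ = 0.666 + 0.706 + 0.677 + 1.270 = 3.319
σ²_total = 3.319 + 2 × 2.092 = 7.503
α (item deleted) = (4/3)·(1 − 3.319/7.503) = 0.744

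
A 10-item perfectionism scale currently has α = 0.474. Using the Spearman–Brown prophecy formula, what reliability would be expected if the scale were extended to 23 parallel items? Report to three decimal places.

Length factor m = 23/10 = 2.3000
α' = m·α / (1 + (m−1)·α)
   = 23/10 × 0.474 / (1 + (23/10 − 1) × 0.474)
   = 1.0902 / 1.6162 = 0.675

predicted reliability = 0.675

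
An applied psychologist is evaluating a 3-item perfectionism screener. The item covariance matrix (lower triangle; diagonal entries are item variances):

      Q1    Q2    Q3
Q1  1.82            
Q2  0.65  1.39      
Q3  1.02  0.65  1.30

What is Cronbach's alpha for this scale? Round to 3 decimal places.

α = 0.761

sum of item variances = 1.82 + 1.39 + 1.30 = 4.51
Sum of the distinct covariances = 2.32
σ²_total = 4.51 + 2 × 2.32 = 9.15
α = (k/(k−1))·(1 − sum of item variances/σ²_total) = (3/2)·(1 − 4.51/9.15) = 0.761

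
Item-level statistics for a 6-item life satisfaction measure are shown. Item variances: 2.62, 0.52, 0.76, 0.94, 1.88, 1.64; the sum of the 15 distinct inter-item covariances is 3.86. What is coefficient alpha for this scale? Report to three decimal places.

Σσᵢ² = 2.62 + 0.52 + 0.76 + 0.94 + 1.88 + 1.64 = 8.36
Sum of distinct covariances = 3.86
Var(T) = Σσᵢ² + 2·Σcov = 8.36 + 2 × 3.86 = 16.08
α = (6/5)·(1 − 8.36/16.08) = 0.576

coefficient alpha = 0.576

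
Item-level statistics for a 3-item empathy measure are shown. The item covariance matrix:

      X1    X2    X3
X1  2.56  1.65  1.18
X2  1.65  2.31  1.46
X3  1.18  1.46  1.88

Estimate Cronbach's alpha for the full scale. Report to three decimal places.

sum of item variances = 2.56 + 2.31 + 1.88 = 6.75
Σ_{i<j} σ_ij = 4.29
Var(T) = 6.75 + 2 × 4.29 = 15.33
α = (k/(k−1))·(1 − sum of item variances/Var(T)) = (3/2)·(1 − 6.75/15.33) = 0.840

α = 0.840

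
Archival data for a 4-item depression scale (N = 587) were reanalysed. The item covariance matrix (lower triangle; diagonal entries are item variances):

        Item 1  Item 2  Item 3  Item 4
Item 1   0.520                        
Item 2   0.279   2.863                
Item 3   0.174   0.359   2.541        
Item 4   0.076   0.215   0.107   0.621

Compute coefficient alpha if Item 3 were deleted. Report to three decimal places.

Remaining items: Item 1, Item 2, Item 4 (k = 3).
sum of item variances = 0.520 + 2.863 + 0.621 = 4.004
Var(T) = 4.004 + 2 × 0.570 = 5.144
α (item deleted) = (3/2)·(1 − 4.004/5.144) = 0.332

coefficient alpha = 0.332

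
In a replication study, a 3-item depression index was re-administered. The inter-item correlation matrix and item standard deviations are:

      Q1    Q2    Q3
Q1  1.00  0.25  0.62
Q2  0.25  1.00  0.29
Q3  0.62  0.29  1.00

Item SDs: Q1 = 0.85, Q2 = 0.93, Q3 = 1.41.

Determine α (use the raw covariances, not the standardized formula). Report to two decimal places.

α = 0.64

Σσ²ᵢ = 0.85² + 0.93² + 1.41² = 3.5755
Covariances σ_ij = r_ij · s_i · s_j:
  σ(Q1,Q2) = 0.25 × 0.85 × 0.93 = 0.1976
  σ(Q1,Q3) = 0.62 × 0.85 × 1.41 = 0.7431
  σ(Q2,Q3) = 0.29 × 0.93 × 1.41 = 0.3803
σ²_T = Σσ²ᵢ + 2·Σσ_ij = 3.5755 + 2 × 1.3210 = 6.2175
α = (3/2)·(1 − 3.5755/6.2175) = 0.64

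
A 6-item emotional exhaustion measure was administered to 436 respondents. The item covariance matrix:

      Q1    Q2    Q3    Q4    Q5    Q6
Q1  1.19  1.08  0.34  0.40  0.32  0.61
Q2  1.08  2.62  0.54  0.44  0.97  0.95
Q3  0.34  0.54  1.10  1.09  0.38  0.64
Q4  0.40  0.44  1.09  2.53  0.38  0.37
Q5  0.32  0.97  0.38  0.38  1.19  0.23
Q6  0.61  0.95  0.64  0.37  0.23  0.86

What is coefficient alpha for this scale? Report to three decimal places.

α = 0.778

Σσᵢ² = 1.19 + 2.62 + 1.10 + 2.53 + 1.19 + 0.86 = 9.49
Sum of the distinct covariances = 8.74
Var(T) = 9.49 + 2 × 8.74 = 26.97
α = (k/(k−1))·(1 − Σσᵢ²/Var(T)) = (6/5)·(1 − 9.49/26.97) = 0.778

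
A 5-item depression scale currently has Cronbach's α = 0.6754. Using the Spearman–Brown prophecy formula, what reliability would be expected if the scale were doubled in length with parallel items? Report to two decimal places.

Length factor m = 2
α' = m·α / (1 + (m−1)·α)
   = 2 × 0.6754 / (1 + (2 − 1) × 0.6754)
   = 1.3508 / 1.6754 = 0.81

predicted reliability = 0.81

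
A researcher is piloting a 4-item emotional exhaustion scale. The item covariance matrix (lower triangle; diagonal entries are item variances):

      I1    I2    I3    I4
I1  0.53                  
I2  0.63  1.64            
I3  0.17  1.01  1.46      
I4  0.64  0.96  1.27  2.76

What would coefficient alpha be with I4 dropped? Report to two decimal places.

Remaining items: I1, I2, I3 (k = 3).
sum of item variances = 0.53 + 1.64 + 1.46 = 3.63
total variance = 3.63 + 2 × 1.81 = 7.25
α (item deleted) = (3/2)·(1 − 3.63/7.25) = 0.75

α = 0.75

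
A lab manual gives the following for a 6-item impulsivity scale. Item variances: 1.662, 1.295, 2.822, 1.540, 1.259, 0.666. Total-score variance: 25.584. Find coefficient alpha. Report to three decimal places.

Σσᵢ² = 1.662 + 1.295 + 2.822 + 1.540 + 1.259 + 0.666 = 9.244
α = (k/(k−1))·(1 − Σσᵢ²/Var(T)) = (6/5)·(1 − 9.244/25.584) = 0.766

α = 0.766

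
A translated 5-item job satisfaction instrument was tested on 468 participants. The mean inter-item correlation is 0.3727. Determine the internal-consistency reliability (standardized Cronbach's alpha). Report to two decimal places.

Standardized α = k·r̄ / (1 + (k−1)·r̄) = 5 × 0.3727 / (1 + 4 × 0.3727)
  = 1.8635 / 2.4908 = 0.75

α = 0.75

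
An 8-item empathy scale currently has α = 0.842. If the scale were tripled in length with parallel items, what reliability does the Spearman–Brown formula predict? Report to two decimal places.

predicted reliability = 0.94

Length factor m = 3
α' = m·α / (1 + (m−1)·α)
   = 3 × 0.842 / (1 + (3 − 1) × 0.842)
   = 2.5260 / 2.6840 = 0.94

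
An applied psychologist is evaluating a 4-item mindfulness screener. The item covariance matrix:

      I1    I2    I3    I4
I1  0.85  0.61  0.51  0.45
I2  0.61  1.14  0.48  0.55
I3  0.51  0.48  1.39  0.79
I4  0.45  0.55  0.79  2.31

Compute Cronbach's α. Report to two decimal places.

Σσᵢ² = 0.85 + 1.14 + 1.39 + 2.31 = 5.69
Σ_{i<j} σ_ij = 3.39
σ²_total = 5.69 + 2 × 3.39 = 12.47
α = (k/(k−1))·(1 − Σσᵢ²/σ²_total) = (4/3)·(1 − 5.69/12.47) = 0.72

Cronbach's α = 0.72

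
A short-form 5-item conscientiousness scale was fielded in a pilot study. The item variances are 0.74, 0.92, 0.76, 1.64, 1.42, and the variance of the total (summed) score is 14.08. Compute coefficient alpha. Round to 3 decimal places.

sum of item variances = 0.74 + 0.92 + 0.76 + 1.64 + 1.42 = 5.48
α = (k/(k−1))·(1 − sum of item variances/total variance) = (5/4)·(1 − 5.48/14.08) = 0.763

α = 0.763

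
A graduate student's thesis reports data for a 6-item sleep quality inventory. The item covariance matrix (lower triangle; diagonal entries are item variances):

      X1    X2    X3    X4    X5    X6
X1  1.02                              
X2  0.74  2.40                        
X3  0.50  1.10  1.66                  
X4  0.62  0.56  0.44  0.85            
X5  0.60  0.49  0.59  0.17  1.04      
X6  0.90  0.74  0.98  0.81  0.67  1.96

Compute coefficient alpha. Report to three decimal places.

coefficient alpha = 0.827

Σσ²ᵢ = 1.02 + 2.40 + 1.66 + 0.85 + 1.04 + 1.96 = 8.93
Sum of the distinct covariances = 9.91
σ²_T = 8.93 + 2 × 9.91 = 28.75
α = (k/(k−1))·(1 − Σσ²ᵢ/σ²_T) = (6/5)·(1 − 8.93/28.75) = 0.827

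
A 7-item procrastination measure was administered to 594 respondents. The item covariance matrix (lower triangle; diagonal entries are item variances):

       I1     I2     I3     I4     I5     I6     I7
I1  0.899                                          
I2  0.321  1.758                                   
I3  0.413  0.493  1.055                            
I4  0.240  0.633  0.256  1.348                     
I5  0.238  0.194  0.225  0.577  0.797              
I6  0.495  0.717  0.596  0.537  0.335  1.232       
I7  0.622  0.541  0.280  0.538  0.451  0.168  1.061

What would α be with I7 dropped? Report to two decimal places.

Remaining items: I1, I2, I3, I4, I5, I6 (k = 6).
sum of item variances = 0.899 + 1.758 + 1.055 + 1.348 + 0.797 + 1.232 = 7.089
Var(T) = 7.089 + 2 × 6.270 = 19.629
α (item deleted) = (6/5)·(1 − 7.089/19.629) = 0.77

α = 0.77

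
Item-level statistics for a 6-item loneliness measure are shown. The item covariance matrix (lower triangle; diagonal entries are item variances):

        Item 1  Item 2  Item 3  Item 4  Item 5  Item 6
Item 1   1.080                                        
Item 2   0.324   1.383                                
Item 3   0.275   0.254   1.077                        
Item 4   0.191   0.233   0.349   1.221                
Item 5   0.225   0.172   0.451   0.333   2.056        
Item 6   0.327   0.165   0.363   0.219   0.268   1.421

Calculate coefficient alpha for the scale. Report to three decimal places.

coefficient alpha = 0.602

sum of item variances = 1.080 + 1.383 + 1.077 + 1.221 + 2.056 + 1.421 = 8.238
Σ_{i<j} σ_ij = 4.149
σ²_T = 8.238 + 2 × 4.149 = 16.536
α = (k/(k−1))·(1 − sum of item variances/σ²_T) = (6/5)·(1 − 8.238/16.536) = 0.602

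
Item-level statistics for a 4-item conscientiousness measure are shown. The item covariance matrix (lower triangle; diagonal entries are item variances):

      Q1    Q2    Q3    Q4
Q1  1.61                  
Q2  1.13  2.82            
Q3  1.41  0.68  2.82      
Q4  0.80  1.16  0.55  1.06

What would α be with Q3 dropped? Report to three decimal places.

α = 0.794

Remaining items: Q1, Q2, Q4 (k = 3).
Σσᵢ² = 1.61 + 2.82 + 1.06 = 5.49
Var(T) = 5.49 + 2 × 3.09 = 11.67
α (item deleted) = (3/2)·(1 − 5.49/11.67) = 0.794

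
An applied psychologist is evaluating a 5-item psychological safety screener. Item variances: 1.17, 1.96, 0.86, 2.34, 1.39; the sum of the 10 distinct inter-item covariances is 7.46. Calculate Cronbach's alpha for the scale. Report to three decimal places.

Σσᵢ² = 1.17 + 1.96 + 0.86 + 2.34 + 1.39 = 7.72
Sum of distinct covariances = 7.46
Var(T) = Σσᵢ² + 2·Σcov = 7.72 + 2 × 7.46 = 22.64
α = (5/4)·(1 − 7.72/22.64) = 0.824

α = 0.824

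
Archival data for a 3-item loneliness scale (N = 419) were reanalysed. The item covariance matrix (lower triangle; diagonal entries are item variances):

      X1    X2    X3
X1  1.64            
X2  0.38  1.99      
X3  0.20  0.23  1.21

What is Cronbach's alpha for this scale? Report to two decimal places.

α = 0.38

Σσ²ᵢ = 1.64 + 1.99 + 1.21 = 4.84
Σ_{i<j} σ_ij = 0.81
σ²_total = 4.84 + 2 × 0.81 = 6.46
α = (k/(k−1))·(1 − Σσ²ᵢ/σ²_total) = (3/2)·(1 − 4.84/6.46) = 0.38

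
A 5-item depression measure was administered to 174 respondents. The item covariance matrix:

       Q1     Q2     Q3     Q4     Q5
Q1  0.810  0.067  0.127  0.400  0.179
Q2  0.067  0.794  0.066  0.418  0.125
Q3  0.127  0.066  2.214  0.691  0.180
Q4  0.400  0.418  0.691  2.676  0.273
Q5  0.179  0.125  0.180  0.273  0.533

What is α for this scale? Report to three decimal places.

ΣVar(i) = 0.810 + 0.794 + 2.214 + 2.676 + 0.533 = 7.027
Sum of the distinct covariances = 2.526
total variance = 7.027 + 2 × 2.526 = 12.079
α = (k/(k−1))·(1 − ΣVar(i)/total variance) = (5/4)·(1 − 7.027/12.079) = 0.523

α = 0.523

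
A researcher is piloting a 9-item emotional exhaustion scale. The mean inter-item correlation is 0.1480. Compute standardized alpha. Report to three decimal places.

standardized alpha = 0.610

Standardized α = k·r̄ / (1 + (k−1)·r̄) = 9 × 0.1480 / (1 + 8 × 0.1480)
  = 1.3320 / 2.1840 = 0.610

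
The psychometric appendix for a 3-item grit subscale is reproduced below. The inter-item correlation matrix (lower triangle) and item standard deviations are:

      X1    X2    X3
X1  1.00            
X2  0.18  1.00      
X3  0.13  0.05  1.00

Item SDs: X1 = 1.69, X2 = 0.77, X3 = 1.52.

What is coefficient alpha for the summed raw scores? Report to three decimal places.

Σσ²ᵢ = 1.69² + 0.77² + 1.52² = 5.7594
Covariances σ_ij = r_ij · s_i · s_j:
  σ(X1,X2) = 0.18 × 1.69 × 0.77 = 0.2342
  σ(X1,X3) = 0.13 × 1.69 × 1.52 = 0.3339
  σ(X2,X3) = 0.05 × 0.77 × 1.52 = 0.0585
σ²_T = Σσ²ᵢ + 2·Σσ_ij = 5.7594 + 2 × 0.6266 = 7.0126
α = (3/2)·(1 − 5.7594/7.0126) = 0.268

coefficient alpha = 0.268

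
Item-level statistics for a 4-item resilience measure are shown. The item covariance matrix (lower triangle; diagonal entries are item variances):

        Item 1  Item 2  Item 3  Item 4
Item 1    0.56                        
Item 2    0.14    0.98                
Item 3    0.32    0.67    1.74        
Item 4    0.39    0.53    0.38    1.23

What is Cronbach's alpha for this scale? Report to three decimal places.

Cronbach's alpha = 0.692

sum of item variances = 0.56 + 0.98 + 1.74 + 1.23 = 4.51
Σ_{i<j} σ_ij = 2.43
total variance = 4.51 + 2 × 2.43 = 9.37
α = (k/(k−1))·(1 − sum of item variances/total variance) = (4/3)·(1 − 4.51/9.37) = 0.692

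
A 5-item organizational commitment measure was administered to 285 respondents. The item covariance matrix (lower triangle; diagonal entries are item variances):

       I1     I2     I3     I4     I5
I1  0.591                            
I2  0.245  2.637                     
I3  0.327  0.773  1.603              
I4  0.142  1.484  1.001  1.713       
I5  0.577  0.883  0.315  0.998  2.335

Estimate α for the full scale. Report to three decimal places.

ΣVar(i) = 0.591 + 2.637 + 1.603 + 1.713 + 2.335 = 8.879
Sum of off-diagonal covariances = 6.745
Var(T) = 8.879 + 2 × 6.745 = 22.369
α = (k/(k−1))·(1 − ΣVar(i)/Var(T)) = (5/4)·(1 − 8.879/22.369) = 0.754

α = 0.754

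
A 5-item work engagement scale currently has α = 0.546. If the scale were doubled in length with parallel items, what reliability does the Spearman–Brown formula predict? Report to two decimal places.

Length factor m = 2
α' = m·α / (1 + (m−1)·α)
   = 2 × 0.546 / (1 + (2 − 1) × 0.546)
   = 1.0920 / 1.5460 = 0.71

predicted reliability = 0.71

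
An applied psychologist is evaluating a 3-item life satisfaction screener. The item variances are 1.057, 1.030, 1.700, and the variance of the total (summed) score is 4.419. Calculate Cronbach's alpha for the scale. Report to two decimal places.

Cronbach's alpha = 0.21

ΣVar(i) = 1.057 + 1.030 + 1.700 = 3.787
α = (k/(k−1))·(1 − ΣVar(i)/Var(T)) = (3/2)·(1 − 3.787/4.419) = 0.21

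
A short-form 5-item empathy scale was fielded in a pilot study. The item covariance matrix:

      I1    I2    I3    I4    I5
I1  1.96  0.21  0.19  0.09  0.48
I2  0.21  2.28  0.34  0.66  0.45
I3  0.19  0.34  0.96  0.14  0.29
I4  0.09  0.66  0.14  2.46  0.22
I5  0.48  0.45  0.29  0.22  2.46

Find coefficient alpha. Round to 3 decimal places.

Σσᵢ² = 1.96 + 2.28 + 0.96 + 2.46 + 2.46 = 10.12
Sum of the distinct covariances = 3.07
Var(T) = 10.12 + 2 × 3.07 = 16.26
α = (k/(k−1))·(1 − Σσᵢ²/Var(T)) = (5/4)·(1 − 10.12/16.26) = 0.472

α = 0.472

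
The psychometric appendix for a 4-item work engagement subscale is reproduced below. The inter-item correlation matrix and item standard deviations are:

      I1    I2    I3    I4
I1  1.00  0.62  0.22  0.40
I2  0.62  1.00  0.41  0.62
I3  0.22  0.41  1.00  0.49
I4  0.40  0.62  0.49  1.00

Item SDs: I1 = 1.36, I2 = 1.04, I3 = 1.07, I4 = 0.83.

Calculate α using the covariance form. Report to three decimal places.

α = 0.751

Σσ²ᵢ = 1.36² + 1.04² + 1.07² + 0.83² = 4.7650
Covariances σ_ij = r_ij · s_i · s_j:
  σ(I1,I2) = 0.62 × 1.36 × 1.04 = 0.8769
  σ(I1,I3) = 0.22 × 1.36 × 1.07 = 0.3201
  σ(I1,I4) = 0.40 × 1.36 × 0.83 = 0.4515
  σ(I2,I3) = 0.41 × 1.04 × 1.07 = 0.4562
  σ(I2,I4) = 0.62 × 1.04 × 0.83 = 0.5352
  σ(I3,I4) = 0.49 × 1.07 × 0.83 = 0.4352
σ²_T = Σσ²ᵢ + 2·Σσ_ij = 4.7650 + 2 × 3.0751 = 10.9152
α = (4/3)·(1 − 4.7650/10.9152) = 0.751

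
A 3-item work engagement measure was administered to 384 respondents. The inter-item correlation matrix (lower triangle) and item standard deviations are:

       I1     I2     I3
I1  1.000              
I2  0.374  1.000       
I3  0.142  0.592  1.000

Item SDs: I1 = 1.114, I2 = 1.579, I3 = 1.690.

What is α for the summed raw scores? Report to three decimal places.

Σσ²ᵢ = 1.114² + 1.579² + 1.690² = 6.5903
Covariances σ_ij = r_ij · s_i · s_j:
  σ(I1,I2) = 0.374 × 1.114 × 1.579 = 0.6579
  σ(I1,I3) = 0.142 × 1.114 × 1.690 = 0.2673
  σ(I2,I3) = 0.592 × 1.579 × 1.690 = 1.5798
σ²_T = Σσ²ᵢ + 2·Σσ_ij = 6.5903 + 2 × 2.5050 = 11.6003
α = (3/2)·(1 − 6.5903/11.6003) = 0.648

α = 0.648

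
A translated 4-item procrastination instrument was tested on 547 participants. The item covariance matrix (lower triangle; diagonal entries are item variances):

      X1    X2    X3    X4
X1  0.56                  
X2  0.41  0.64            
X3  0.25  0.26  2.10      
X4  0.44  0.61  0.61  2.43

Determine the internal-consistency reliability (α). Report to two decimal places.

α = 0.63

Σσᵢ² = 0.56 + 0.64 + 2.10 + 2.43 = 5.73
Sum of off-diagonal covariances = 2.58
Var(T) = 5.73 + 2 × 2.58 = 10.89
α = (k/(k−1))·(1 − Σσᵢ²/Var(T)) = (4/3)·(1 − 5.73/10.89) = 0.63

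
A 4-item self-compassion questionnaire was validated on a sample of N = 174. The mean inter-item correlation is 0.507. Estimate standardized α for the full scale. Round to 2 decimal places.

Standardized α = k·r̄ / (1 + (k−1)·r̄) = 4 × 0.507 / (1 + 3 × 0.507)
  = 2.0280 / 2.5210 = 0.80

α = 0.80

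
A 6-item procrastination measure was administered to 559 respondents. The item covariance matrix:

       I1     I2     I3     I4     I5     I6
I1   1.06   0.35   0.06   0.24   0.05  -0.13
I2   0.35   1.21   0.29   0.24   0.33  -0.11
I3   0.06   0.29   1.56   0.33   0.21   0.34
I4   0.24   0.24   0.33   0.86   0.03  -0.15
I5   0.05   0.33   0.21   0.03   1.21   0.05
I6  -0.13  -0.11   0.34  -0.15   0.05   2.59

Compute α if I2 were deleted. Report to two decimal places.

Remaining items: I1, I3, I4, I5, I6 (k = 5).
ΣVar(i) = 1.06 + 1.56 + 0.86 + 1.21 + 2.59 = 7.28
σ²_T = 7.28 + 2 × 1.03 = 9.34
α (item deleted) = (5/4)·(1 − 7.28/9.34) = 0.28

α = 0.28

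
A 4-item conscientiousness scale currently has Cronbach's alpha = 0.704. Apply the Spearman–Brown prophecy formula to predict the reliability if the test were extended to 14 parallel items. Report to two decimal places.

Length factor m = 14/4 = 3.5000
α' = m·α / (1 + (m−1)·α)
   = 14/4 × 0.704 / (1 + (14/4 − 1) × 0.704)
   = 2.4640 / 2.7600 = 0.89

predicted reliability = 0.89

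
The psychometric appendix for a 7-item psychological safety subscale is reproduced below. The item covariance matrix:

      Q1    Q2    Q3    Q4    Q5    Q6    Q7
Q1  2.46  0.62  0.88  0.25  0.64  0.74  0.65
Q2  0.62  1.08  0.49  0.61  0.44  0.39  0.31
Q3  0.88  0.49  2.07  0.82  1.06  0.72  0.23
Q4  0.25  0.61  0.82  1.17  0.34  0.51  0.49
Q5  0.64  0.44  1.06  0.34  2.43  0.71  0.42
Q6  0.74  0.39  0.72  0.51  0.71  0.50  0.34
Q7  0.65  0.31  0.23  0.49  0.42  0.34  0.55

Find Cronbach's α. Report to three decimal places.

sum of item variances = 2.46 + 1.08 + 2.07 + 1.17 + 2.43 + 0.50 + 0.55 = 10.26
Sum of off-diagonal covariances = 11.66
σ²_total = 10.26 + 2 × 11.66 = 33.58
α = (k/(k−1))·(1 − sum of item variances/σ²_total) = (7/6)·(1 − 10.26/33.58) = 0.810

α = 0.810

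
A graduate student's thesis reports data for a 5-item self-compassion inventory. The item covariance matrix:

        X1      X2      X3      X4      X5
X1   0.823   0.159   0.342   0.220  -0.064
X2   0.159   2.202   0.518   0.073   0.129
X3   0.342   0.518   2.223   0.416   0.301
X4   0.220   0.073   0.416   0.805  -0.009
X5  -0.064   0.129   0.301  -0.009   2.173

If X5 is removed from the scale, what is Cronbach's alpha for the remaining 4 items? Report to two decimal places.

Remaining items: X1, X2, X3, X4 (k = 4).
Σσᵢ² = 0.823 + 2.202 + 2.223 + 0.805 = 6.053
Var(T) = 6.053 + 2 × 1.728 = 9.509
α (item deleted) = (4/3)·(1 − 6.053/9.509) = 0.48

Cronbach's alpha = 0.48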